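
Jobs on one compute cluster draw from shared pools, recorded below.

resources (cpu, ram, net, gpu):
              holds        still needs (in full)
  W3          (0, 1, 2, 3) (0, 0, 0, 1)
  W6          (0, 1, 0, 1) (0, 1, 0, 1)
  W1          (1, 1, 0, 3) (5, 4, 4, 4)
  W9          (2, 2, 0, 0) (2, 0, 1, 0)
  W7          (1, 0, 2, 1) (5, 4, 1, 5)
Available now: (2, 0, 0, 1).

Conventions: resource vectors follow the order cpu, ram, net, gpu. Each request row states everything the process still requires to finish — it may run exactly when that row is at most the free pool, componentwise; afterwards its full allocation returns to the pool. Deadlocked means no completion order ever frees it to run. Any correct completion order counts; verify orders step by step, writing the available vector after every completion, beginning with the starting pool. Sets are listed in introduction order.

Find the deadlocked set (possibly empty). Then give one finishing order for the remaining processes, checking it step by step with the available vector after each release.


Deadlocked set: W1 and W7.
Key observation: once W3, W6, W9 finish, the pool peaks at (4, 4, 2, 5) — and every remaining process still needs more cpu than that.
A valid finishing order for the others: W3, W6, W9. Walking it through:
  pool = (2, 0, 0, 1)
  W3: need (0, 0, 0, 1) fits (2, 0, 0, 1); releases (0, 1, 2, 3), pool now (2, 1, 2, 4)
  W6: need (0, 1, 0, 1) fits (2, 1, 2, 4); releases (0, 1, 0, 1), pool now (2, 2, 2, 5)
  W9: need (2, 0, 1, 0) fits (2, 2, 2, 5); releases (2, 2, 0, 0), pool now (4, 4, 2, 5)
The blocked processes can never fit:
  W1 still needs (5, 4, 4, 4) but only (4, 4, 2, 5) is free — short on cpu and net
  W7 still needs (5, 4, 1, 5) but only (4, 4, 2, 5) is free — short on cpu


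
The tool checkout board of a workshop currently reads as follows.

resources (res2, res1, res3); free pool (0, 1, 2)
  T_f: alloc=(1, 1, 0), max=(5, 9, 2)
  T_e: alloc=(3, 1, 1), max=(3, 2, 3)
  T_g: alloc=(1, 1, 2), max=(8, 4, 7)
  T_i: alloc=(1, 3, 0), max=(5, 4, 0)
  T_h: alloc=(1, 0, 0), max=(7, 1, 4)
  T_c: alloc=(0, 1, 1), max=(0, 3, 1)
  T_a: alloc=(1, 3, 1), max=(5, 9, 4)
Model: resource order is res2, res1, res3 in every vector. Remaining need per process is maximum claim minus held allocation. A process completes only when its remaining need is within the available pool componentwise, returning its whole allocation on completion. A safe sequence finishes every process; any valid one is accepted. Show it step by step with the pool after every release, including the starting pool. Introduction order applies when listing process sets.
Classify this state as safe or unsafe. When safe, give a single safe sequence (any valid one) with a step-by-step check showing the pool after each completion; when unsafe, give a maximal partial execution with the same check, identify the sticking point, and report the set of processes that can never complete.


The state is UNSAFE.
Key observation: the wall is res2: completing T_e, T_c brings the pool only to (3, 3, 4), and all the rest need more.
A maximal execution: T_e, T_c — then nothing else fits. Verifying each step:
  pool = (0, 1, 2)
  run T_e (needs (0, 1, 2), free (0, 1, 2)); after release of (3, 1, 1) the pool is (3, 2, 3)
  run T_c (needs (0, 2, 0), free (3, 2, 3)); after release of (0, 1, 1) the pool is (3, 3, 4)
  T_f cannot run: need (4, 8, 2) vs free (3, 3, 4) (insufficient res2 and res1)
  T_g cannot run: need (7, 3, 5) vs free (3, 3, 4) (insufficient res2 and res3)
  T_i cannot run: need (4, 1, 0) vs free (3, 3, 4) (insufficient res2)
  T_h cannot run: need (6, 1, 4) vs free (3, 3, 4) (insufficient res2)
  T_a cannot run: need (4, 6, 3) vs free (3, 3, 4) (insufficient res2 and res1)
Processes that can never finish: T_f, T_g, T_i, T_h and T_a.


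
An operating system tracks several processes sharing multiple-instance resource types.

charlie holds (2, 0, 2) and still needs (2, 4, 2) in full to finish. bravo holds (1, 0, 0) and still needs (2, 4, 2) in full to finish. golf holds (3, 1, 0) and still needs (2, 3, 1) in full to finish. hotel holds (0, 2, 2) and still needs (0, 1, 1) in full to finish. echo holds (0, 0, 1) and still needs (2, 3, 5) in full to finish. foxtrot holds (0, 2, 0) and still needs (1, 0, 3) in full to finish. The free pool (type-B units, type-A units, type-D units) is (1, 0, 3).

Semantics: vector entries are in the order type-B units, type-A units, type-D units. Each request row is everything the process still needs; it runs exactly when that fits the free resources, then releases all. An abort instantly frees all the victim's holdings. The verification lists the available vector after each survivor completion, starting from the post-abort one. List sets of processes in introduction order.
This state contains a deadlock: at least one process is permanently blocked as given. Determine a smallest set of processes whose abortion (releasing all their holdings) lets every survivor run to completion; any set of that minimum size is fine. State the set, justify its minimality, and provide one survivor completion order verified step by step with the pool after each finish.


The answer: abort charlie.
Key observation: the deadlocked golf becomes finishable only because charlie released (2, 0, 2); it completes at step 3 below.
Why nothing smaller works: aborting no one leaves the state deadlocked as given.
One survivor order: foxtrot, hotel, golf, echo, bravo. Verifying each step (post-abort pool first):
  pool = (3, 0, 5)
  foxtrot: need (1, 0, 3) fits (3, 0, 5); releases (0, 2, 0), pool now (3, 2, 5)
  hotel: need (0, 1, 1) fits (3, 2, 5); releases (0, 2, 2), pool now (3, 4, 7)
  golf: need (2, 3, 1) fits (3, 4, 7); releases (3, 1, 0), pool now (6, 5, 7)
  echo: need (2, 3, 5) fits (6, 5, 7); releases (0, 0, 1), pool now (6, 5, 8)
  bravo: need (2, 4, 2) fits (6, 5, 8); releases (1, 0, 0), pool now (7, 5, 8)


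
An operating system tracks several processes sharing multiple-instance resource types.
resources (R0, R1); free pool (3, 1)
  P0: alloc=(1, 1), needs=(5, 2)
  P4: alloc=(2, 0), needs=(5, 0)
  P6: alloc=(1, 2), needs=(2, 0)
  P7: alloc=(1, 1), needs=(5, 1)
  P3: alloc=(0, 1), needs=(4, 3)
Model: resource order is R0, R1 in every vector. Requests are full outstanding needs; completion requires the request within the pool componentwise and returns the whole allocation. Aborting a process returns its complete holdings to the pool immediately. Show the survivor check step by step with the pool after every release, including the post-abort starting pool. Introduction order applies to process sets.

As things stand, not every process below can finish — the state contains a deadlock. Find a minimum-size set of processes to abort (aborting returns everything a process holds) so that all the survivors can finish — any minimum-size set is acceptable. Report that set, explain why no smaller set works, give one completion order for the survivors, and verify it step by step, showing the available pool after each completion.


Minimum abort set: P7.
Key observation: P4 could never have finished before the abort; with (1, 1) returned by P7, it fits at step 3.
No smaller set exists: with zero aborts the deadlock remains.
One survivor order: P6, P3, P4, P0. Check, step by step (post-abort pool first):
  pool = (4, 2)
  P6 needs (2, 0) <= (4, 2) -> finishes; pool += (1, 2) = (5, 4)
  P3 needs (4, 3) <= (5, 4) -> finishes; pool += (0, 1) = (5, 5)
  P4 needs (5, 0) <= (5, 5) -> finishes; pool += (2, 0) = (7, 5)
  P0 needs (5, 2) <= (7, 5) -> finishes; pool += (1, 1) = (8, 6)


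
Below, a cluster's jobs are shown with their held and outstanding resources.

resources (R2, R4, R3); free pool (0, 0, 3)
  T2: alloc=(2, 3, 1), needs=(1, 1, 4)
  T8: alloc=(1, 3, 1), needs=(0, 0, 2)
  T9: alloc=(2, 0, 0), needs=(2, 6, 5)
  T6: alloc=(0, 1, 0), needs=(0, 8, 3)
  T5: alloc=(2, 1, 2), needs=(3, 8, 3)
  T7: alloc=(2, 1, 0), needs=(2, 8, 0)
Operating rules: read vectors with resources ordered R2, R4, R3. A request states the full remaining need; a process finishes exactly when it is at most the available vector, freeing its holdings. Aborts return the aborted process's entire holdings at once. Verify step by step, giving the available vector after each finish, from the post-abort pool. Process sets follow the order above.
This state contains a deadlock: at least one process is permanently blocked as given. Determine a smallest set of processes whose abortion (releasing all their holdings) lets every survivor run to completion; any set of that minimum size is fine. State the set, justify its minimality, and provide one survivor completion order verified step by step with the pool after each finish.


Minimum abort set: T5 and T7.
Key observation: T6 could never have finished before the abort; with (4, 2, 2) returned by T5 and T7, it fits at step 4.
Minimality, checking each single-abort alternative: T2 alone leaves T6 blocked (short on R4); T8 alone leaves T6 blocked (short on R4); T9 alone leaves T6 blocked (short on R4); T6 alone leaves T5 blocked (short on R4); T5 alone leaves T6 blocked (short on R4); T7 alone leaves T6 blocked (short on R4).
Survivors finish in the order: T2, T8, T9, T6. Verifying each step (pool after the aborts first):
  pool = (4, 2, 5)
  T2 needs (1, 1, 4) <= (4, 2, 5) -> finishes; pool += (2, 3, 1) = (6, 5, 6)
  T8 needs (0, 0, 2) <= (6, 5, 6) -> finishes; pool += (1, 3, 1) = (7, 8, 7)
  T9 needs (2, 6, 5) <= (7, 8, 7) -> finishes; pool += (2, 0, 0) = (9, 8, 7)
  T6 needs (0, 8, 3) <= (9, 8, 7) -> finishes; pool += (0, 1, 0) = (9, 9, 7)


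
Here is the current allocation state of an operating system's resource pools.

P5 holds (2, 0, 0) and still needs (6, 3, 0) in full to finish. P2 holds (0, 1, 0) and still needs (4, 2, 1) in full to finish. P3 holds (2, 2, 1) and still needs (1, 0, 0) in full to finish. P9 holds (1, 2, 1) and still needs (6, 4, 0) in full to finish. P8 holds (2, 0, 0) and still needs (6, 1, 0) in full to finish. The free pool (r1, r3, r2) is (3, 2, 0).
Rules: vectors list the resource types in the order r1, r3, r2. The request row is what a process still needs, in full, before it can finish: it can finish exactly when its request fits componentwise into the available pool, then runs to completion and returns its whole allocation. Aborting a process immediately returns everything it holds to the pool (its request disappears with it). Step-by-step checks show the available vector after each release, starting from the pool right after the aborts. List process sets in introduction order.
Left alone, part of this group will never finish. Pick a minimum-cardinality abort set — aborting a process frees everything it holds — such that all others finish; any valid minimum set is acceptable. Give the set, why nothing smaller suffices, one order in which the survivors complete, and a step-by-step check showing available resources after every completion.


Minimum abort set: P8.
Key observation: P5 had no path to completion before; after the abort of P8 ((2, 0, 0) returned), step 3 is where it fits.
Why nothing smaller works: aborting no one leaves the state deadlocked as given.
The survivors complete as P3, P2, P5, P9. Verifying each step (starting from the post-abort pool):
  pool = (5, 2, 0)
  run P3 (needs (1, 0, 0), free (5, 2, 0)); after release of (2, 2, 1) the pool is (7, 4, 1)
  run P2 (needs (4, 2, 1), free (7, 4, 1)); after release of (0, 1, 0) the pool is (7, 5, 1)
  run P5 (needs (6, 3, 0), free (7, 5, 1)); after release of (2, 0, 0) the pool is (9, 5, 1)
  run P9 (needs (6, 4, 0), free (9, 5, 1)); after release of (1, 2, 1) the pool is (10, 7, 2)


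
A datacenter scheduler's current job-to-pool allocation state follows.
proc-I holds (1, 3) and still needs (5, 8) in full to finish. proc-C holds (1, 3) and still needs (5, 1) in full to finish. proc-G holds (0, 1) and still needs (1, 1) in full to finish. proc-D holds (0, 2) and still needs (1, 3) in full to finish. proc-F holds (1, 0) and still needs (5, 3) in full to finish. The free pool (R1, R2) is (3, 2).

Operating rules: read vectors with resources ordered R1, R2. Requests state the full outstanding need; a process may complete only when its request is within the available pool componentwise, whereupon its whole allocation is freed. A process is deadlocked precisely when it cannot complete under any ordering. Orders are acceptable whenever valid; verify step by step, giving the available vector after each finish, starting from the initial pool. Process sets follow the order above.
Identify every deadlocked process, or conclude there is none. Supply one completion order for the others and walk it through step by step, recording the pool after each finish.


Deadlocked set: proc-I, proc-C and proc-F.
Key observation: once proc-G, proc-D finish, the pool peaks at (3, 5) — and every remaining process still needs more R1 than that.
One completion order for the rest: proc-G, proc-D. Check, step by step:
  pool = (3, 2)
  proc-G: need (1, 1) fits (3, 2); releases (0, 1), pool now (3, 3)
  proc-D: need (1, 3) fits (3, 3); releases (0, 2), pool now (3, 5)
The blocked processes can never fit:
  blocked: proc-I wants (5, 8), pool (3, 5) — not enough R1 and R2
  blocked: proc-C wants (5, 1), pool (3, 5) — not enough R1
  blocked: proc-F wants (5, 3), pool (3, 5) — not enough R1


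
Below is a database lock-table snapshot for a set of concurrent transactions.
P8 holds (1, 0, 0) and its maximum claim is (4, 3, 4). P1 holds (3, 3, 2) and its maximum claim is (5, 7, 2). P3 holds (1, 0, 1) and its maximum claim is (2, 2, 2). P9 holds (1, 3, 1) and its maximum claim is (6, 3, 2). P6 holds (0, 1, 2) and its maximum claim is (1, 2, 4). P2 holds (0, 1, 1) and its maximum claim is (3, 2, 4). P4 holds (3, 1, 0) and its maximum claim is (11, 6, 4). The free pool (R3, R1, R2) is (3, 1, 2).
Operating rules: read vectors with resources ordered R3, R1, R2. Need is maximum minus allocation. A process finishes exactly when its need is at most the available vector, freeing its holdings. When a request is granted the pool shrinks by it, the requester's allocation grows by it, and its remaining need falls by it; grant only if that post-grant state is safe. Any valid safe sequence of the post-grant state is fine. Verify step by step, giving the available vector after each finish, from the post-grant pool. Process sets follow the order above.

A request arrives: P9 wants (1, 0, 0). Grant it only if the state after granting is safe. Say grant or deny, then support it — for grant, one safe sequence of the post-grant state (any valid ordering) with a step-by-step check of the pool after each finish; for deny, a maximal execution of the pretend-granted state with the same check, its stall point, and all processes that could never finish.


GRANT. The post-grant state is safe; one safe sequence: P6, P3, P2, P8, P9, P1, P4.
Key observation: the grant leaves (2, 1, 2) free — enough for P6, whose release restarts the cascade.
Verifying the post-grant state step by step:
  pool = (2, 1, 2)
  run P6 (needs (1, 1, 2), free (2, 1, 2)); after release of (0, 1, 2) the pool is (2, 2, 4)
  run P3 (needs (1, 2, 1), free (2, 2, 4)); after release of (1, 0, 1) the pool is (3, 2, 5)
  run P2 (needs (3, 1, 3), free (3, 2, 5)); after release of (0, 1, 1) the pool is (3, 3, 6)
  run P8 (needs (3, 3, 4), free (3, 3, 6)); after release of (1, 0, 0) the pool is (4, 3, 6)
  run P9 (needs (4, 0, 1), free (4, 3, 6)); after release of (2, 3, 1) the pool is (6, 6, 7)
  run P1 (needs (2, 4, 0), free (6, 6, 7)); after release of (3, 3, 2) the pool is (9, 9, 9)
  run P4 (needs (8, 5, 4), free (9, 9, 9)); after release of (3, 1, 0) the pool is (12, 10, 9)


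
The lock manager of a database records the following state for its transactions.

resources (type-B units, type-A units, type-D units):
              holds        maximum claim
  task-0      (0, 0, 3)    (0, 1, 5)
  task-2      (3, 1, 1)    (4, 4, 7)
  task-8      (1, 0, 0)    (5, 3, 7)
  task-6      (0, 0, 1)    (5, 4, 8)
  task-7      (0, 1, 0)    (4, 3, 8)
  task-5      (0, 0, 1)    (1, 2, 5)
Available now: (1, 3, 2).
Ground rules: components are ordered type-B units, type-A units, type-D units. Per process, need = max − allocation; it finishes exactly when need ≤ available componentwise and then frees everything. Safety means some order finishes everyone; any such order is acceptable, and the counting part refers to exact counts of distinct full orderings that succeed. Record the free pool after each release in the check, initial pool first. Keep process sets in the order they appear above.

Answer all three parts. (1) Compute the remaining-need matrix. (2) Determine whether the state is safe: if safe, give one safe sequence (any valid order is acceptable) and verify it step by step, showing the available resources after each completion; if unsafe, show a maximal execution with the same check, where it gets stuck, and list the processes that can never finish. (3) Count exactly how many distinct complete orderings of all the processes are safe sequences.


(1) Outstanding need per process (order type-B units, type-A units, type-D units):
  task-0: (0, 1, 2)
  task-2: (1, 3, 6)
  task-8: (4, 3, 7)
  task-6: (5, 4, 7)
  task-7: (4, 2, 8)
  task-5: (1, 2, 4)
(2) The state is SAFE; one workable sequence: task-0, task-5, task-2, task-8, task-6, task-7.
Key observation: reading the order forward, task-0 is the first process whose need (0, 1, 2) meets the free pool (1, 3, 2) exactly on a resource it requests.
Verifying each step:
  pool = (1, 3, 2)
  task-0 needs (0, 1, 2) <= (1, 3, 2) -> finishes; pool += (0, 0, 3) = (1, 3, 5)
  task-5 needs (1, 2, 4) <= (1, 3, 5) -> finishes; pool += (0, 0, 1) = (1, 3, 6)
  task-2 needs (1, 3, 6) <= (1, 3, 6) -> finishes; pool += (3, 1, 1) = (4, 4, 7)
  task-8 needs (4, 3, 7) <= (4, 4, 7) -> finishes; pool += (1, 0, 0) = (5, 4, 7)
  task-6 needs (5, 4, 7) <= (5, 4, 7) -> finishes; pool += (0, 0, 1) = (5, 4, 8)
  task-7 needs (4, 2, 8) <= (5, 4, 8) -> finishes; pool += (0, 1, 0) = (5, 5, 8)
(3) The exact count: 1 of the possible complete orderings is a safe sequence.


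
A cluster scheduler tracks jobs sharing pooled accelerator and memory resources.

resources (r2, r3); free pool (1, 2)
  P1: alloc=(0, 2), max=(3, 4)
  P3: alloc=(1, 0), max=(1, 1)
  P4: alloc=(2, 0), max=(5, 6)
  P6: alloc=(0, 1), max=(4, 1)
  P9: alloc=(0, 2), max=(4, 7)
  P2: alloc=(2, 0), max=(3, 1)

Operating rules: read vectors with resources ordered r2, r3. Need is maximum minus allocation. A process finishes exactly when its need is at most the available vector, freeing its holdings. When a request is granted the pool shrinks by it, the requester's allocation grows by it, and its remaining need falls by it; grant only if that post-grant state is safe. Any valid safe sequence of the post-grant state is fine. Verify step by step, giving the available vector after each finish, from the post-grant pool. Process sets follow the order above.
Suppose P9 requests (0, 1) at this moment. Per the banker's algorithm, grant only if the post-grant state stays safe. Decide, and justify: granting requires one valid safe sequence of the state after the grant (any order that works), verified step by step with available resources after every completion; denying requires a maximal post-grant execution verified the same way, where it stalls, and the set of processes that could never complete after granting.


GRANT. The post-grant state is safe; one safe sequence: P2, P3, P6, P1, P9, P4.
Key observation: the grant leaves (1, 1) free — enough for P2, whose release restarts the cascade.
Verifying the post-grant state step by step:
  pool = (1, 1)
  P2 needs (1, 1) <= (1, 1) -> finishes; pool += (2, 0) = (3, 1)
  P3 needs (0, 1) <= (3, 1) -> finishes; pool += (1, 0) = (4, 1)
  P6 needs (4, 0) <= (4, 1) -> finishes; pool += (0, 1) = (4, 2)
  P1 needs (3, 2) <= (4, 2) -> finishes; pool += (0, 2) = (4, 4)
  P9 needs (4, 4) <= (4, 4) -> finishes; pool += (0, 3) = (4, 7)
  P4 needs (3, 6) <= (4, 7) -> finishes; pool += (2, 0) = (6, 7)


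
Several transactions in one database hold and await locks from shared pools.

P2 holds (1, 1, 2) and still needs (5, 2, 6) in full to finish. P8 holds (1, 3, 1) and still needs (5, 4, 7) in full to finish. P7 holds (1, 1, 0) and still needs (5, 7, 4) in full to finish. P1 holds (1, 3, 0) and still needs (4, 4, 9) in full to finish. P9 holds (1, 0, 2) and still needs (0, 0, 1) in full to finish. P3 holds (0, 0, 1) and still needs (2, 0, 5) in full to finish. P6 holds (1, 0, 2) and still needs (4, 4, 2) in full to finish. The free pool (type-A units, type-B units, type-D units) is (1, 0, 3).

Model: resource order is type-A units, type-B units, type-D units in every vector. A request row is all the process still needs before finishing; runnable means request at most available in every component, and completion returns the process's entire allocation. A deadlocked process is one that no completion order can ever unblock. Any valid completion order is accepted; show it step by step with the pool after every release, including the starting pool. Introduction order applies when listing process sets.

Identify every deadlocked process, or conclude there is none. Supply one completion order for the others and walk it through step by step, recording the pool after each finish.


The deadlocked set is P2, P8, P7, P1 and P6.
Key observation: the pool after P9, P3 is (2, 0, 6); every surviving request exceeds it in type-A units, so progress ends there.
The rest can finish in the order P9, P3. Verifying each step:
  pool = (1, 0, 3)
  P9: need (0, 0, 1) fits (1, 0, 3); releases (1, 0, 2), pool now (2, 0, 5)
  P3: need (2, 0, 5) fits (2, 0, 5); releases (0, 0, 1), pool now (2, 0, 6)
The stuck group stays short no matter what:
  blocked: P2 wants (5, 2, 6), pool (2, 0, 6) — not enough type-A units and type-B units
  blocked: P8 wants (5, 4, 7), pool (2, 0, 6) — not enough type-A units, type-B units and type-D units
  blocked: P7 wants (5, 7, 4), pool (2, 0, 6) — not enough type-A units and type-B units
  blocked: P1 wants (4, 4, 9), pool (2, 0, 6) — not enough type-A units, type-B units and type-D units
  blocked: P6 wants (4, 4, 2), pool (2, 0, 6) — not enough type-A units and type-B units


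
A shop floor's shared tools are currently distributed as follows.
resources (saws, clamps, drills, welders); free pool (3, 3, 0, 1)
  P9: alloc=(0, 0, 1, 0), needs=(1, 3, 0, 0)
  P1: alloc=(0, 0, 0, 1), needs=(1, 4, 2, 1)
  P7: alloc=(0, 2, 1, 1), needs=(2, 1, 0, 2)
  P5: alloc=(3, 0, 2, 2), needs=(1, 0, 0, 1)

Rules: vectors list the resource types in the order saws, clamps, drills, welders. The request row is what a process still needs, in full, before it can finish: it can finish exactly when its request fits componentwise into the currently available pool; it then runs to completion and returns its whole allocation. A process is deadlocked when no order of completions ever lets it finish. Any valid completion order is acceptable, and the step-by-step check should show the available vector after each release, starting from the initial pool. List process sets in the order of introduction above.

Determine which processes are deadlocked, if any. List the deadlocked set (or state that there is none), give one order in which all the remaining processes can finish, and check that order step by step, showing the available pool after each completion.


No process is deadlocked.
Key observation: no deadlock: P9 fits now, and the freed resources carry the rest through.
One completion order for the rest: P9, P5, P7, P1. Walking it through:
  pool = (3, 3, 0, 1)
  P9: need (1, 3, 0, 0) fits (3, 3, 0, 1); releases (0, 0, 1, 0), pool now (3, 3, 1, 1)
  P5: need (1, 0, 0, 1) fits (3, 3, 1, 1); releases (3, 0, 2, 2), pool now (6, 3, 3, 3)
  P7: need (2, 1, 0, 2) fits (6, 3, 3, 3); releases (0, 2, 1, 1), pool now (6, 5, 4, 4)
  P1: need (1, 4, 2, 1) fits (6, 5, 4, 4); releases (0, 0, 0, 1), pool now (6, 5, 4, 5)


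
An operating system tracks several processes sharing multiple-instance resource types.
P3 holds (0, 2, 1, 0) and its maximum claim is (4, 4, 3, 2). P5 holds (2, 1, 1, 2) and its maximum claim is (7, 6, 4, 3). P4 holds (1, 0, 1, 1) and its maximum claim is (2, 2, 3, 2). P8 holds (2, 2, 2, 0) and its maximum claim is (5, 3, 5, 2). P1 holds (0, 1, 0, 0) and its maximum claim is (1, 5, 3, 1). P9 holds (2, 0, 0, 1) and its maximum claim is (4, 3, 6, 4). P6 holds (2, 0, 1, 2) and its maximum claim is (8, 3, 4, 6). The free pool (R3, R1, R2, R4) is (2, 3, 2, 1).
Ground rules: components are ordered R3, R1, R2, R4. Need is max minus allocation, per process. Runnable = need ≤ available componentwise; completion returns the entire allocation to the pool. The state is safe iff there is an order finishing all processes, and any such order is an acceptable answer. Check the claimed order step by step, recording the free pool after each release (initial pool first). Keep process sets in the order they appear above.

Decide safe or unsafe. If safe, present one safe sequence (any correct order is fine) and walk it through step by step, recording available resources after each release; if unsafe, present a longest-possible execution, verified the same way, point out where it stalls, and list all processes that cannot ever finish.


The state is SAFE; one workable sequence: P4, P8, P1, P3, P5, P6, P9.
Key observation: P4 is the earliest step where a requested resource binds exactly: need (1, 2, 2, 1), pool (2, 3, 2, 1) at its turn.
Walking it through:
  pool = (2, 3, 2, 1)
  P4: need (1, 2, 2, 1) fits (2, 3, 2, 1); releases (1, 0, 1, 1), pool now (3, 3, 3, 2)
  P8: need (3, 1, 3, 2) fits (3, 3, 3, 2); releases (2, 2, 2, 0), pool now (5, 5, 5, 2)
  P1: need (1, 4, 3, 1) fits (5, 5, 5, 2); releases (0, 1, 0, 0), pool now (5, 6, 5, 2)
  P3: need (4, 2, 2, 2) fits (5, 6, 5, 2); releases (0, 2, 1, 0), pool now (5, 8, 6, 2)
  P5: need (5, 5, 3, 1) fits (5, 8, 6, 2); releases (2, 1, 1, 2), pool now (7, 9, 7, 4)
  P6: need (6, 3, 3, 4) fits (7, 9, 7, 4); releases (2, 0, 1, 2), pool now (9, 9, 8, 6)
  P9: need (2, 3, 6, 3) fits (9, 9, 8, 6); releases (2, 0, 0, 1), pool now (11, 9, 8, 7)


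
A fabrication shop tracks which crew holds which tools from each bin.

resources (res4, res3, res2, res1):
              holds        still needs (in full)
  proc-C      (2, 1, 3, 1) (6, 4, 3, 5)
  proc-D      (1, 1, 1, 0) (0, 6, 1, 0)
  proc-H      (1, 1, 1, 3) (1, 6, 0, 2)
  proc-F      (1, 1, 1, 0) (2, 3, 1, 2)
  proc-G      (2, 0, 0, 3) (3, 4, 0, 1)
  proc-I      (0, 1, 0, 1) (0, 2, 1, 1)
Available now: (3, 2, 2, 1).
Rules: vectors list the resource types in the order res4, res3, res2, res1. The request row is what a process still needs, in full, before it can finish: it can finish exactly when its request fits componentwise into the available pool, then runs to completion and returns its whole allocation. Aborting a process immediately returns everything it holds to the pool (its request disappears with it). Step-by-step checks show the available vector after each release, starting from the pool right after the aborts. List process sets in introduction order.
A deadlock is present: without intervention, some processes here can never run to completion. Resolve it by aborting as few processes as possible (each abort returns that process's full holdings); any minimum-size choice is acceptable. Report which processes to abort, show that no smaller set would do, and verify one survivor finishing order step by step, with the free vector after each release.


The answer: abort proc-H.
Key observation: before aborting proc-H, proc-D was permanently blocked — no order could ever run it; afterwards it completes at step 5.
Minimality: the empty abort set fails — the state is deadlocked as it stands.
One survivor order: proc-F, proc-G, proc-I, proc-C, proc-D. Walking it through (post-abort pool first):
  pool = (4, 3, 3, 4)
  proc-F: need (2, 3, 1, 2) fits (4, 3, 3, 4); releases (1, 1, 1, 0), pool now (5, 4, 4, 4)
  proc-G: need (3, 4, 0, 1) fits (5, 4, 4, 4); releases (2, 0, 0, 3), pool now (7, 4, 4, 7)
  proc-I: need (0, 2, 1, 1) fits (7, 4, 4, 7); releases (0, 1, 0, 1), pool now (7, 5, 4, 8)
  proc-C: need (6, 4, 3, 5) fits (7, 5, 4, 8); releases (2, 1, 3, 1), pool now (9, 6, 7, 9)
  proc-D: need (0, 6, 1, 0) fits (9, 6, 7, 9); releases (1, 1, 1, 0), pool now (10, 7, 8, 9)


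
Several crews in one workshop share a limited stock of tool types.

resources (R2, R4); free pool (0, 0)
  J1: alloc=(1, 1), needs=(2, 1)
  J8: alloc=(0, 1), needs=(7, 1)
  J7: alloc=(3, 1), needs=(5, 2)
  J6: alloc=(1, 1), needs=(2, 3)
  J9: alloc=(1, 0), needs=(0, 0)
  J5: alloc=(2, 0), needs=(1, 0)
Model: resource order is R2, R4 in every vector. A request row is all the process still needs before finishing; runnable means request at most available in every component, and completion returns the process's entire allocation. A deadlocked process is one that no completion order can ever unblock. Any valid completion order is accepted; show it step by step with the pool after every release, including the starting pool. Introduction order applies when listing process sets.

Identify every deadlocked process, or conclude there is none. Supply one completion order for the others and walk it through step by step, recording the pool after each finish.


Deadlocked set: J1, J8, J7 and J6.
Key observation: J9, J5 can finish, but then (3, 0) is all there is, and the blocked group's R4 demands exceed it.
A valid finishing order for the others: J9, J5. Check, step by step:
  pool = (0, 0)
  run J9 (needs (0, 0), free (0, 0)); after release of (1, 0) the pool is (1, 0)
  run J5 (needs (1, 0), free (1, 0)); after release of (2, 0) the pool is (3, 0)
The blocked processes can never fit:
  J1 cannot run: need (2, 1) vs free (3, 0) (insufficient R4)
  J8 cannot run: need (7, 1) vs free (3, 0) (insufficient R2 and R4)
  J7 cannot run: need (5, 2) vs free (3, 0) (insufficient R2 and R4)
  J6 cannot run: need (2, 3) vs free (3, 0) (insufficient R4)


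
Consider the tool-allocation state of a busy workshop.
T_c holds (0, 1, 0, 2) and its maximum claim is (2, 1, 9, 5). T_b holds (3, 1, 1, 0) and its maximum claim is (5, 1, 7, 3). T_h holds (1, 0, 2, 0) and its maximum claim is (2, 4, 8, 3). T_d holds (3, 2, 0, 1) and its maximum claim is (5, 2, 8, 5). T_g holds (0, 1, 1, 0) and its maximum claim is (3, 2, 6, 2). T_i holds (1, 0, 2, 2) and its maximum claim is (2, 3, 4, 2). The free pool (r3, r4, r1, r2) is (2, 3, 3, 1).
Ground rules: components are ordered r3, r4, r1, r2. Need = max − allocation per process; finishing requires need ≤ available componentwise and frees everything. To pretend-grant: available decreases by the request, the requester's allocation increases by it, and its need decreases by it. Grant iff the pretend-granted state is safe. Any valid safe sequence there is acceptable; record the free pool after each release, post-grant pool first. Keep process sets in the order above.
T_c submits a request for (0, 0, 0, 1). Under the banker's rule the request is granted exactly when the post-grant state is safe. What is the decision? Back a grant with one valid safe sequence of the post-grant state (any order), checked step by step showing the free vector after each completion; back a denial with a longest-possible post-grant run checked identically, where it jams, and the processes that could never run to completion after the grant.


DENY: after the grant no complete ordering would exist.
Key observation: after T_i, T_g the pool peaks at (3, 4, 6, 2), and each blocked process is short somewhere: T_c on r1; T_b on r2; T_h on r2; T_d on r1, r2.
Pretend the grant happened; the run T_i, T_g goes as far as possible. Check, step by step:
  pool = (2, 3, 3, 0)
  run T_i (needs (1, 3, 2, 0), free (2, 3, 3, 0)); after release of (1, 0, 2, 2) the pool is (3, 3, 5, 2)
  run T_g (needs (3, 1, 5, 2), free (3, 3, 5, 2)); after release of (0, 1, 1, 0) the pool is (3, 4, 6, 2)
  T_c still needs (2, 0, 9, 2) but only (3, 4, 6, 2) is free — short on r1
  T_b still needs (2, 0, 6, 3) but only (3, 4, 6, 2) is free — short on r2
  T_h still needs (1, 4, 6, 3) but only (3, 4, 6, 2) is free — short on r2
  T_d still needs (2, 0, 8, 4) but only (3, 4, 6, 2) is free — short on r1 and r2
Had the request been granted, T_c, T_b, T_h and T_d could never finish.


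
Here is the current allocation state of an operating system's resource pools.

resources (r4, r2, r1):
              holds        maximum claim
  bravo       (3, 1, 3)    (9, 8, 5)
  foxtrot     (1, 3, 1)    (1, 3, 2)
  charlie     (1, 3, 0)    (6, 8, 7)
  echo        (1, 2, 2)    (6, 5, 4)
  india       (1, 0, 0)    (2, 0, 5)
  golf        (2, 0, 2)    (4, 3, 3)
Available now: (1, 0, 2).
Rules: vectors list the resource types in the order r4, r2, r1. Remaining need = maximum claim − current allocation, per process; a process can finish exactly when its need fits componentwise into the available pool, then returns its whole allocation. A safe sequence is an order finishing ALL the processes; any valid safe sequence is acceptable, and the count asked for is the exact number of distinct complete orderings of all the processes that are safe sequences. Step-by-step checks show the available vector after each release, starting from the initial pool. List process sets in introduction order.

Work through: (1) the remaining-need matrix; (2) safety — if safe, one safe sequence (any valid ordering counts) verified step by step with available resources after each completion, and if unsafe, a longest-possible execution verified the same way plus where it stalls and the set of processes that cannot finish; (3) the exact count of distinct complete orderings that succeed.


(1) Outstanding need per process (order r4, r2, r1):
  bravo: (6, 7, 2)
  foxtrot: (0, 0, 1)
  charlie: (5, 5, 7)
  echo: (5, 3, 2)
  india: (1, 0, 5)
  golf: (2, 3, 1)
(2) SAFE, for example via the order foxtrot, golf, india, echo, charlie, bravo.
Key observation: reading the order forward, golf is the first process whose need (2, 3, 1) meets the free pool (2, 3, 3) exactly on a resource it requests.
Check, step by step:
  pool = (1, 0, 2)
  foxtrot: need (0, 0, 1) fits (1, 0, 2); releases (1, 3, 1), pool now (2, 3, 3)
  golf: need (2, 3, 1) fits (2, 3, 3); releases (2, 0, 2), pool now (4, 3, 5)
  india: need (1, 0, 5) fits (4, 3, 5); releases (1, 0, 0), pool now (5, 3, 5)
  echo: need (5, 3, 2) fits (5, 3, 5); releases (1, 2, 2), pool now (6, 5, 7)
  charlie: need (5, 5, 7) fits (6, 5, 7); releases (1, 3, 0), pool now (7, 8, 7)
  bravo: need (6, 7, 2) fits (7, 8, 7); releases (3, 1, 3), pool now (10, 9, 10)
(3) Precisely 1 of the possible complete orderings is a safe sequence.


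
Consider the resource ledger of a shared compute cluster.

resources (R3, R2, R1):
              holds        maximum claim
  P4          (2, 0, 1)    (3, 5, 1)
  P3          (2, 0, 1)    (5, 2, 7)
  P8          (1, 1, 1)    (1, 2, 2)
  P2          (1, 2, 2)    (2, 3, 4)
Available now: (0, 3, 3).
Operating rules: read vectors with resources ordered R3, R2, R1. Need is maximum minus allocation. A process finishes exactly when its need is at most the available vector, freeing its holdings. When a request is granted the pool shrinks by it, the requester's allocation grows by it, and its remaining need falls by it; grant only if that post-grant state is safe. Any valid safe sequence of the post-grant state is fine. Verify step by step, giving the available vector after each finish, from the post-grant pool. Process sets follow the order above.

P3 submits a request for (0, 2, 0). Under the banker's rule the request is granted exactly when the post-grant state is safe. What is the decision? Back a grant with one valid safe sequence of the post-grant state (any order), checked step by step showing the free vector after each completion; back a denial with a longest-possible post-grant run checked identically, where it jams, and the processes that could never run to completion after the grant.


DENY — the pretend-granted state is unsafe.
Key observation: after P8, P2 the pool peaks at (2, 4, 6), and each blocked process is short somewhere: P4 on R2; P3 on R3.
On the post-grant state, P8, P2 is a maximal run — nothing extends it. Verifying each step:
  pool = (0, 1, 3)
  P8 needs (0, 1, 1) <= (0, 1, 3) -> finishes; pool += (1, 1, 1) = (1, 2, 4)
  P2 needs (1, 1, 2) <= (1, 2, 4) -> finishes; pool += (1, 2, 2) = (2, 4, 6)
  blocked: P4 wants (1, 5, 0), pool (2, 4, 6) — not enough R2
  blocked: P3 wants (3, 0, 6), pool (2, 4, 6) — not enough R3
Had the request been granted, P4 and P3 could never finish.


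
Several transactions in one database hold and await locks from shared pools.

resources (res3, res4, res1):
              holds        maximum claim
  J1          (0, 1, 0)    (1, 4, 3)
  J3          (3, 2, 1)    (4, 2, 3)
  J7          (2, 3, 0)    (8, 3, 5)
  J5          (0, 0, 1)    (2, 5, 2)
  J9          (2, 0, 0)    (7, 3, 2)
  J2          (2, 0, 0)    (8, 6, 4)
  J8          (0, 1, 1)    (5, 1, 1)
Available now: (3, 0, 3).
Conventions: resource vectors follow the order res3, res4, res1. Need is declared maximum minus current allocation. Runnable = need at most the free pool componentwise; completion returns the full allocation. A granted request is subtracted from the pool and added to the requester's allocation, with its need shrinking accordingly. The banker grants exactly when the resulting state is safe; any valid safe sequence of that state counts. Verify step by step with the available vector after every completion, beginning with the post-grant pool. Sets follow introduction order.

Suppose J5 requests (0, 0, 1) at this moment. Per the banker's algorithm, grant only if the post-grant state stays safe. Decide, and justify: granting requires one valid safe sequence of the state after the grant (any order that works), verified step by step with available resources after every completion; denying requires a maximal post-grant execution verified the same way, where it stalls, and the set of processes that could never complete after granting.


DENY: after the grant no complete ordering would exist.
Key observation: after J3, J8, J1, J9 the pool peaks at (8, 4, 4), and each blocked process is short somewhere: J7 on res1; J5 on res4; J2 on res4.
On the post-grant state, J3, J8, J1, J9 is a maximal run — nothing extends it. Check, step by step:
  pool = (3, 0, 2)
  run J3 (needs (1, 0, 2), free (3, 0, 2)); after release of (3, 2, 1) the pool is (6, 2, 3)
  run J8 (needs (5, 0, 0), free (6, 2, 3)); after release of (0, 1, 1) the pool is (6, 3, 4)
  run J1 (needs (1, 3, 3), free (6, 3, 4)); after release of (0, 1, 0) the pool is (6, 4, 4)
  run J9 (needs (5, 3, 2), free (6, 4, 4)); after release of (2, 0, 0) the pool is (8, 4, 4)
  blocked: J7 wants (6, 0, 5), pool (8, 4, 4) — not enough res1
  blocked: J5 wants (2, 5, 0), pool (8, 4, 4) — not enough res4
  blocked: J2 wants (6, 6, 4), pool (8, 4, 4) — not enough res4
Processes that could never finish after the grant: J7, J5 and J2.


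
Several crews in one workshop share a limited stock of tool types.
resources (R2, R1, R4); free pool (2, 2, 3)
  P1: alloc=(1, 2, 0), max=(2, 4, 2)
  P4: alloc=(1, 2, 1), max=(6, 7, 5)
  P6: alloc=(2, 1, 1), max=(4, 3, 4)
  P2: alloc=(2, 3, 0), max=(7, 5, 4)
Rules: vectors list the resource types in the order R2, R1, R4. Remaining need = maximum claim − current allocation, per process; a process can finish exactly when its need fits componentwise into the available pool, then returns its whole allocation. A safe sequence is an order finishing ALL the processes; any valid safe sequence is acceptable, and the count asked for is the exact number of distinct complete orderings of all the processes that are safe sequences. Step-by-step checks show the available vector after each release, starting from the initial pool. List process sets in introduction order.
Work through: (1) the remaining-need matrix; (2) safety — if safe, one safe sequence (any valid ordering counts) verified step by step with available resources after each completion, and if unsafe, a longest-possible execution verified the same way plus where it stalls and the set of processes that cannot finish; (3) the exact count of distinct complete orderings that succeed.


(1) Remaining need (order R2, R1, R4):
  P1: (1, 2, 2)
  P4: (5, 5, 4)
  P6: (2, 2, 3)
  P2: (5, 2, 4)
(2) SAFE, for example via the order P6, P1, P4, P2.
Key observation: P6 marks the first exact bind of the order: its need (2, 2, 3) fits the free (2, 2, 3) with zero slack on a requested resource.
Check, step by step:
  pool = (2, 2, 3)
  P6: need (2, 2, 3) fits (2, 2, 3); releases (2, 1, 1), pool now (4, 3, 4)
  P1: need (1, 2, 2) fits (4, 3, 4); releases (1, 2, 0), pool now (5, 5, 4)
  P4: need (5, 5, 4) fits (5, 5, 4); releases (1, 2, 1), pool now (6, 7, 5)
  P2: need (5, 2, 4) fits (6, 7, 5); releases (2, 3, 0), pool now (8, 10, 5)
(3) Exactly 4 of the possible complete orderings are safe sequences.
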